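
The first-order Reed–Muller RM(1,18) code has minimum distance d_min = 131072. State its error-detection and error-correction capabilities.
Detection only: up to d_min − 1 = 131071 errors.
Correction: up to ⌊(d_min − 1)/2⌋ = ⌊131071/2⌋ = 65535 errors.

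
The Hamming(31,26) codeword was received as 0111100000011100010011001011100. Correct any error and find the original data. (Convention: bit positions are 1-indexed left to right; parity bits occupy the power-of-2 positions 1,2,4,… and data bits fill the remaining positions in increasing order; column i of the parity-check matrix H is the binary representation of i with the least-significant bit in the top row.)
Syndrome s = H · r^T (mod 2), r = 0111100000011100010011001011100:
  s[0] = (1010101010101010101010101010101)·(0111100000011100010011001011100) mod 2 = 0+0+1+0+1+0+0+0+0+0+0+0+1+0+0+0+0+0+0+0+1+0+0+0+1+0+1+0+1+0+0 mod 2 = 1
  s[1] = (0110011001100110011001100110011)·(0111100000011100010011001011100) mod 2 = 0+1+1+0+0+0+0+0+0+0+0+0+0+1+0+0+0+1+0+0+0+1+0+0+0+0+1+0+0+0+0 mod 2 = 0
  s[2] = (0001111000011110000111100001111)·(0111100000011100010011001011100) mod 2 = 0+0+0+1+1+0+0+0+0+0+0+1+1+1+0+0+0+0+0+0+1+1+0+0+0+0+0+1+1+0+0 mod 2 = 1
  s[3] = (0000000111111110000000011111111)·(0111100000011100010011001011100) mod 2 = 0+0+0+0+0+0+0+0+0+0+0+1+1+1+0+0+0+0+0+0+0+0+0+0+1+0+1+1+1+0+0 mod 2 = 1
  s[4] = (0000000000000001111111111111111)·(0111100000011100010011001011100) mod 2 = 0+0+0+0+0+0+0+0+0+0+0+0+0+0+0+0+0+1+0+0+1+1+0+0+1+0+1+1+1+0+0 mod 2 = 1
Syndrome = 10111
Column 29 of H equals this syndrome → error at bit 29 (1-indexed).
Flip bit 29: 0111100000011100010011001011100 → 0111100000011100010011001011000
Extract data bits at positions {3,5,6,7,9,10,11,12,13,14,15,17,18,19,20,21,22,23,24,25,26,27,28,29,30,31}: 11000001110010011001011000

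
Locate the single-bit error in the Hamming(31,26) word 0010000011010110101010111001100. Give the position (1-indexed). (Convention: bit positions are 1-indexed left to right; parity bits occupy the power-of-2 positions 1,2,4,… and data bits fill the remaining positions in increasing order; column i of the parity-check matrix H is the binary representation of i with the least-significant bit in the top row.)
Syndrome s = H · r^T (mod 2), r = 0010000011010110101010111001100:
  s[0] = (1010101010101010101010101010101)·(0010000011010110101010111001100) mod 2 = 0+0+1+0+0+0+0+0+1+0+0+0+0+0+1+0+1+0+1+0+1+0+1+0+1+0+0+0+1+0+0 mod 2 = 1
  s[1] = (0110011001100110011001100110011)·(0010000011010110101010111001100) mod 2 = 0+0+1+0+0+0+0+0+0+1+0+0+0+1+1+0+0+0+1+0+0+0+1+0+0+0+0+0+0+0+0 mod 2 = 0
  s[2] = (0001111000011110000111100001111)·(0010000011010110101010111001100) mod 2 = 0+0+0+0+0+0+0+0+0+0+0+1+0+1+1+0+0+0+0+0+1+0+1+0+0+0+0+1+1+0+0 mod 2 = 1
  s[3] = (0000000111111110000000011111111)·(0010000011010110101010111001100) mod 2 = 0+0+0+0+0+0+0+0+1+1+0+1+0+1+1+0+0+0+0+0+0+0+0+1+1+0+0+1+1+0+0 mod 2 = 1
  s[4] = (0000000000000001111111111111111)·(0010000011010110101010111001100) mod 2 = 0+0+0+0+0+0+0+0+0+0+0+0+0+0+0+0+1+0+1+0+1+0+1+1+1+0+0+1+1+0+0 mod 2 = 0
Syndrome = 10110
Column i of H is the binary representation of i, so the syndrome is the binary index of the flipped bit.
Read s = 10110 with s[0] as LSB: 1·2^0 + 0·2^1 + 1·2^2 + 1·2^3 + 0·2^4 = 13.
Error is at bit position 13.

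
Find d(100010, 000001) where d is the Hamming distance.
XOR = 100011, count of 1s = 3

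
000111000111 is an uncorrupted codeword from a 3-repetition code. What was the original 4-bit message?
Split into 3-bit blocks: 000 111 000 111
Data = 0101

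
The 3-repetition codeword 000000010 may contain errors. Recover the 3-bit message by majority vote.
Split into 3-bit blocks and majority-vote each:
  block 1 = 000: 0 ones, 3 zeros → 0
  block 2 = 000: 0 ones, 3 zeros → 0
  block 3 = 010: 1 ones, 2 zeros → 0
Decoded = 000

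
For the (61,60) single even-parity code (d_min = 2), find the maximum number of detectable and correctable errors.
Detection only: up to d_min − 1 = 1 errors.
Correction: up to ⌊(d_min − 1)/2⌋ = ⌊1/2⌋ = 0 errors.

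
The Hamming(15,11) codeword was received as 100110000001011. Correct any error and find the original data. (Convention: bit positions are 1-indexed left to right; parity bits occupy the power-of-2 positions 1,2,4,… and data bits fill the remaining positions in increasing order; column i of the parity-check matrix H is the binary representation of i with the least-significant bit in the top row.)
Syndrome s = H · r^T (mod 2), r = 100110000001011:
  s[0] = (101010101010101)·(100110000001011) mod 2 = 1+0+0+0+1+0+0+0+0+0+0+0+0+0+1 mod 2 = 1
  s[1] = (011001100110011)·(100110000001011) mod 2 = 0+0+0+0+0+0+0+0+0+0+0+0+0+1+1 mod 2 = 0
  s[2] = (000111100001111)·(100110000001011) mod 2 = 0+0+0+1+1+0+0+0+0+0+0+1+0+1+1 mod 2 = 1
  s[3] = (000000011111111)·(100110000001011) mod 2 = 0+0+0+0+0+0+0+0+0+0+0+1+0+1+1 mod 2 = 1
Syndrome = 1011
Column 13 of H equals this syndrome → error at bit 13 (1-indexed).
Flip bit 13: 100110000001011 → 100110000001111
Extract data bits at positions {3,5,6,7,9,10,11,12,13,14,15}: 01000001111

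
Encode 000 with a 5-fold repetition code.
Repeat each bit 5× and concatenate:
0→00000  0→00000  0→00000
Codeword = 000000000000000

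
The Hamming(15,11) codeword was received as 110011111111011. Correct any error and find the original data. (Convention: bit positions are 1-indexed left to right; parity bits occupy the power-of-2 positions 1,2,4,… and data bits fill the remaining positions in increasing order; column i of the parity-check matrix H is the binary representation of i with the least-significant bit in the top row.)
Syndrome s = H · r^T (mod 2), r = 110011111111011:
  s[0] = (101010101010101)·(110011111111011) mod 2 = 1+0+0+0+1+0+1+0+1+0+1+0+0+0+1 mod 2 = 0
  s[1] = (011001100110011)·(110011111111011) mod 2 = 0+1+0+0+0+1+1+0+0+1+1+0+0+1+1 mod 2 = 1
  s[2] = (000111100001111)·(110011111111011) mod 2 = 0+0+0+0+1+1+1+0+0+0+0+1+0+1+1 mod 2 = 0
  s[3] = (000000011111111)·(110011111111011) mod 2 = 0+0+0+0+0+0+0+1+1+1+1+1+0+1+1 mod 2 = 1
Syndrome = 0101
Column 10 of H equals this syndrome → error at bit 10 (1-indexed).
Flip bit 10: 110011111111011 → 110011111011011
Extract data bits at positions {3,5,6,7,9,10,11,12,13,14,15}: 01111011011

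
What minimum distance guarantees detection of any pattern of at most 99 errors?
Detecting e errors requires d_min ≥ e + 1 = 99 + 1 = 100.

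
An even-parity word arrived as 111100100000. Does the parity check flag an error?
Sum of received bits: 1+1+1+1+0+0+1+0+0+0+0+0 = 5; 5 mod 2 = 1. Result is 1 ≠ 0 → error detected.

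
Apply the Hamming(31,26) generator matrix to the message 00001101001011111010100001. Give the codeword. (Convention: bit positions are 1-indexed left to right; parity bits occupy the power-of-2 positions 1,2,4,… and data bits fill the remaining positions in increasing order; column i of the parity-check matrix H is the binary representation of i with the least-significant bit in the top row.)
Codeword c = d · G (mod 2), d = 00001101001011111010100001:
  c[0] = d·G[:,0] = (00001101001011111010100001)·(11011010101101010101010101) mod 2 = 0+0+0+0+1+0+0+0+0+0+1+0+0+1+0+1+0+0+0+0+0+0+0+0+0+1 mod 2 = 1
  c[1] = d·G[:,1] = (00001101001011111010100001)·(10110110011011001100110011) mod 2 = 0+0+0+0+0+1+0+0+0+0+1+0+1+1+0+0+1+0+0+0+1+0+0+0+0+1 mod 2 = 1
  c[2] = d·G[:,2] = (00001101001011111010100001)·(10000000000000000000000000) mod 2 = 0+0+0+0+0+0+0+0+0+0+0+0+0+0+0+0+0+0+0+0+0+0+0+0+0+0 mod 2 = 0
  c[3] = d·G[:,3] = (00001101001011111010100001)·(01110001111000111100001111) mod 2 = 0+0+0+0+0+0+0+1+0+0+1+0+0+0+1+1+1+0+0+0+0+0+0+0+0+1 mod 2 = 0
  c[4] = d·G[:,4] = (00001101001011111010100001)·(01000000000000000000000000) mod 2 = 0+0+0+0+0+0+0+0+0+0+0+0+0+0+0+0+0+0+0+0+0+0+0+0+0+0 mod 2 = 0
  c[5] = d·G[:,5] = (00001101001011111010100001)·(00100000000000000000000000) mod 2 = 0+0+0+0+0+0+0+0+0+0+0+0+0+0+0+0+0+0+0+0+0+0+0+0+0+0 mod 2 = 0
  c[6] = d·G[:,6] = (00001101001011111010100001)·(00010000000000000000000000) mod 2 = 0+0+0+0+0+0+0+0+0+0+0+0+0+0+0+0+0+0+0+0+0+0+0+0+0+0 mod 2 = 0
  c[7] = d·G[:,7] = (00001101001011111010100001)·(00001111111000000011111111) mod 2 = 0+0+0+0+1+1+0+1+0+0+1+0+0+0+0+0+0+0+1+0+1+0+0+0+0+1 mod 2 = 1
  c[8] = d·G[:,8] = (00001101001011111010100001)·(00001000000000000000000000) mod 2 = 0+0+0+0+1+0+0+0+0+0+0+0+0+0+0+0+0+0+0+0+0+0+0+0+0+0 mod 2 = 1
  c[9] = d·G[:,9] = (00001101001011111010100001)·(00000100000000000000000000) mod 2 = 0+0+0+0+0+1+0+0+0+0+0+0+0+0+0+0+0+0+0+0+0+0+0+0+0+0 mod 2 = 1
  c[10] = d·G[:,10] = (00001101001011111010100001)·(00000010000000000000000000) mod 2 = 0+0+0+0+0+0+0+0+0+0+0+0+0+0+0+0+0+0+0+0+0+0+0+0+0+0 mod 2 = 0
  c[11] = d·G[:,11] = (00001101001011111010100001)·(00000001000000000000000000) mod 2 = 0+0+0+0+0+0+0+1+0+0+0+0+0+0+0+0+0+0+0+0+0+0+0+0+0+0 mod 2 = 1
  c[12] = d·G[:,12] = (00001101001011111010100001)·(00000000100000000000000000) mod 2 = 0+0+0+0+0+0+0+0+0+0+0+0+0+0+0+0+0+0+0+0+0+0+0+0+0+0 mod 2 = 0
  c[13] = d·G[:,13] = (00001101001011111010100001)·(00000000010000000000000000) mod 2 = 0+0+0+0+0+0+0+0+0+0+0+0+0+0+0+0+0+0+0+0+0+0+0+0+0+0 mod 2 = 0
  c[14] = d·G[:,14] = (00001101001011111010100001)·(00000000001000000000000000) mod 2 = 0+0+0+0+0+0+0+0+0+0+1+0+0+0+0+0+0+0+0+0+0+0+0+0+0+0 mod 2 = 1
  c[15] = d·G[:,15] = (00001101001011111010100001)·(00000000000111111111111111) mod 2 = 0+0+0+0+0+0+0+0+0+0+0+0+1+1+1+1+1+0+1+0+1+0+0+0+0+1 mod 2 = 0
  c[16] = d·G[:,16] = (00001101001011111010100001)·(00000000000100000000000000) mod 2 = 0+0+0+0+0+0+0+0+0+0+0+0+0+0+0+0+0+0+0+0+0+0+0+0+0+0 mod 2 = 0
  c[17] = d·G[:,17] = (00001101001011111010100001)·(00000000000010000000000000) mod 2 = 0+0+0+0+0+0+0+0+0+0+0+0+1+0+0+0+0+0+0+0+0+0+0+0+0+0 mod 2 = 1
  c[18] = d·G[:,18] = (00001101001011111010100001)·(00000000000001000000000000) mod 2 = 0+0+0+0+0+0+0+0+0+0+0+0+0+1+0+0+0+0+0+0+0+0+0+0+0+0 mod 2 = 1
  c[19] = d·G[:,19] = (00001101001011111010100001)·(00000000000000100000000000) mod 2 = 0+0+0+0+0+0+0+0+0+0+0+0+0+0+1+0+0+0+0+0+0+0+0+0+0+0 mod 2 = 1
  c[20] = d·G[:,20] = (00001101001011111010100001)·(00000000000000010000000000) mod 2 = 0+0+0+0+0+0+0+0+0+0+0+0+0+0+0+1+0+0+0+0+0+0+0+0+0+0 mod 2 = 1
  c[21] = d·G[:,21] = (00001101001011111010100001)·(00000000000000001000000000) mod 2 = 0+0+0+0+0+0+0+0+0+0+0+0+0+0+0+0+1+0+0+0+0+0+0+0+0+0 mod 2 = 1
  c[22] = d·G[:,22] = (00001101001011111010100001)·(00000000000000000100000000) mod 2 = 0+0+0+0+0+0+0+0+0+0+0+0+0+0+0+0+0+0+0+0+0+0+0+0+0+0 mod 2 = 0
  c[23] = d·G[:,23] = (00001101001011111010100001)·(00000000000000000010000000) mod 2 = 0+0+0+0+0+0+0+0+0+0+0+0+0+0+0+0+0+0+1+0+0+0+0+0+0+0 mod 2 = 1
  c[24] = d·G[:,24] = (00001101001011111010100001)·(00000000000000000001000000) mod 2 = 0+0+0+0+0+0+0+0+0+0+0+0+0+0+0+0+0+0+0+0+0+0+0+0+0+0 mod 2 = 0
  c[25] = d·G[:,25] = (00001101001011111010100001)·(00000000000000000000100000) mod 2 = 0+0+0+0+0+0+0+0+0+0+0+0+0+0+0+0+0+0+0+0+1+0+0+0+0+0 mod 2 = 1
  c[26] = d·G[:,26] = (00001101001011111010100001)·(00000000000000000000010000) mod 2 = 0+0+0+0+0+0+0+0+0+0+0+0+0+0+0+0+0+0+0+0+0+0+0+0+0+0 mod 2 = 0
  c[27] = d·G[:,27] = (00001101001011111010100001)·(00000000000000000000001000) mod 2 = 0+0+0+0+0+0+0+0+0+0+0+0+0+0+0+0+0+0+0+0+0+0+0+0+0+0 mod 2 = 0
  c[28] = d·G[:,28] = (00001101001011111010100001)·(00000000000000000000000100) mod 2 = 0+0+0+0+0+0+0+0+0+0+0+0+0+0+0+0+0+0+0+0+0+0+0+0+0+0 mod 2 = 0
  c[29] = d·G[:,29] = (00001101001011111010100001)·(00000000000000000000000010) mod 2 = 0+0+0+0+0+0+0+0+0+0+0+0+0+0+0+0+0+0+0+0+0+0+0+0+0+0 mod 2 = 0
  c[30] = d·G[:,30] = (00001101001011111010100001)·(00000000000000000000000001) mod 2 = 0+0+0+0+0+0+0+0+0+0+0+0+0+0+0+0+0+0+0+0+0+0+0+0+0+1 mod 2 = 1
Codeword = 1100000111010010011111010100001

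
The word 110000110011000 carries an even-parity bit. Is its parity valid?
Sum of all bits: 1+1+0+0+0+0+1+1+0+0+1+1+0+0+0 = 6; 6 mod 2 = 0. Result is 0 → valid parity.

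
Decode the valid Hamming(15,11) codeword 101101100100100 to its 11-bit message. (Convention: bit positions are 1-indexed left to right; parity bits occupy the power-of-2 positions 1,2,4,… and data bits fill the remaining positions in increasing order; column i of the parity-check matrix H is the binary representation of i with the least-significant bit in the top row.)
Parity bits occupy power-of-2 positions; data bits are at positions {3,5,6,7,9,10,11,12,13,14,15} (1-indexed).
Extract: c[3]=1 c[5]=0 c[6]=1 c[7]=1 c[9]=0 c[10]=1 c[11]=0 c[12]=0 c[13]=1 c[14]=0 c[15]=0
Data = 10110100100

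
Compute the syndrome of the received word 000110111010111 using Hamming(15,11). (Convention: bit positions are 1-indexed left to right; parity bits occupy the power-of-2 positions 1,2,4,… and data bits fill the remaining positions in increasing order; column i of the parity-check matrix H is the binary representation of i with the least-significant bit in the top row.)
Syndrome s = H · r^T (mod 2), r = 000110111010111:
  s[0] = (101010101010101)·(000110111010111) mod 2 = 0+0+0+0+1+0+1+0+1+0+1+0+1+0+1 mod 2 = 0
  s[1] = (011001100110011)·(000110111010111) mod 2 = 0+0+0+0+0+0+1+0+0+0+1+0+0+1+1 mod 2 = 0
  s[2] = (000111100001111)·(000110111010111) mod 2 = 0+0+0+1+1+0+1+0+0+0+0+0+1+1+1 mod 2 = 0
  s[3] = (000000011111111)·(000110111010111) mod 2 = 0+0+0+0+0+0+0+1+1+0+1+0+1+1+1 mod 2 = 0
Syndrome = 0000
s = 0: no error detected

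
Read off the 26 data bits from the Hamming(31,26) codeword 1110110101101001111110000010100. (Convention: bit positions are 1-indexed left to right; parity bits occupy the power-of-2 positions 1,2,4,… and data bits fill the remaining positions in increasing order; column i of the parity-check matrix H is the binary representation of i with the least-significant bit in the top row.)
Parity bits occupy power-of-2 positions; data bits are at positions {3,5,6,7,9,10,11,12,13,14,15,17,18,19,20,21,22,23,24,25,26,27,28,29,30,31} (1-indexed).
Extract: c[3]=1 c[5]=1 c[6]=1 c[7]=0 c[9]=0 c[10]=1 c[11]=1 c[12]=0 c[13]=1 c[14]=0 c[15]=0 c[17]=1 c[18]=1 c[19]=1 c[20]=1 c[21]=1 c[22]=0 c[23]=0 c[24]=0 c[25]=0 c[26]=0 c[27]=1 c[28]=0 c[29]=1 c[30]=0 c[31]=0
Data = 11100110100111110000010100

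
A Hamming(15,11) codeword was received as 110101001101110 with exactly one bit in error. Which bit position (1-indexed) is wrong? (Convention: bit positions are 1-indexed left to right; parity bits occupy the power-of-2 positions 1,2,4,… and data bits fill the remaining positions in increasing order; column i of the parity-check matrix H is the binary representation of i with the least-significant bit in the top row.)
Syndrome s = H · r^T (mod 2), r = 110101001101110:
  s[0] = (101010101010101)·(110101001101110) mod 2 = 1+0+0+0+0+0+0+0+1+0+0+0+1+0+0 mod 2 = 1
  s[1] = (011001100110011)·(110101001101110) mod 2 = 0+1+0+0+0+1+0+0+0+1+0+0+0+1+0 mod 2 = 0
  s[2] = (000111100001111)·(110101001101110) mod 2 = 0+0+0+1+0+1+0+0+0+0+0+1+1+1+0 mod 2 = 1
  s[3] = (000000011111111)·(110101001101110) mod 2 = 0+0+0+0+0+0+0+0+1+1+0+1+1+1+0 mod 2 = 1
Syndrome = 1011
Column i of H is the binary representation of i, so the syndrome is the binary index of the flipped bit.
Read s = 1011 with s[0] as LSB: 1·2^0 + 0·2^1 + 1·2^2 + 1·2^3 = 13.
Error is at bit position 13.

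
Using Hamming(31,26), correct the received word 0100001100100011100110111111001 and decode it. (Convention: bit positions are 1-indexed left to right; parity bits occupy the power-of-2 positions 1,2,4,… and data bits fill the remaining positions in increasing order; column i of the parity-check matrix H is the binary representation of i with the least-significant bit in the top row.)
Syndrome s = H · r^T (mod 2), r = 0100001100100011100110111111001:
  s[0] = (1010101010101010101010101010101)·(0100001100100011100110111111001) mod 2 = 0+0+0+0+0+0+1+0+0+0+1+0+0+0+1+0+1+0+0+0+1+0+1+0+1+0+1+0+0+0+1 mod 2 = 1
  s[1] = (0110011001100110011001100110011)·(0100001100100011100110111111001) mod 2 = 0+1+0+0+0+0+1+0+0+0+1+0+0+0+1+0+0+0+0+0+0+0+1+0+0+1+1+0+0+0+1 mod 2 = 0
  s[2] = (0001111000011110000111100001111)·(0100001100100011100110111111001) mod 2 = 0+0+0+0+0+0+1+0+0+0+0+0+0+0+1+0+0+0+0+1+1+0+1+0+0+0+0+1+0+0+1 mod 2 = 1
  s[3] = (0000000111111110000000011111111)·(0100001100100011100110111111001) mod 2 = 0+0+0+0+0+0+0+1+0+0+1+0+0+0+1+0+0+0+0+0+0+0+0+1+1+1+1+1+0+0+1 mod 2 = 1
  s[4] = (0000000000000001111111111111111)·(0100001100100011100110111111001) mod 2 = 0+0+0+0+0+0+0+0+0+0+0+0+0+0+0+1+1+0+0+1+1+0+1+1+1+1+1+1+0+0+1 mod 2 = 1
Syndrome = 10111
Column 29 of H equals this syndrome → error at bit 29 (1-indexed).
Flip bit 29: 0100001100100011100110111111001 → 0100001100100011100110111111101
Extract data bits at positions {3,5,6,7,9,10,11,12,13,14,15,17,18,19,20,21,22,23,24,25,26,27,28,29,30,31}: 00010010001100110111111101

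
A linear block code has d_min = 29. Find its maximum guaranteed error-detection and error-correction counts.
(a) Detection requires d_min ≥ e+1, so e ≤ d_min − 1 = 28.
(b) Correction requires d_min ≥ 2t+1, so t ≤ ⌊(d_min − 1)/2⌋ = ⌊28/2⌋ = 14.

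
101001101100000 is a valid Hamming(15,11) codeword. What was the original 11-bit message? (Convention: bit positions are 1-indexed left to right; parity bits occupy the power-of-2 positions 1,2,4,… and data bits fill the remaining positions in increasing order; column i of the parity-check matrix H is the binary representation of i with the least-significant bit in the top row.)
Parity bits occupy power-of-2 positions; data bits are at positions {3,5,6,7,9,10,11,12,13,14,15} (1-indexed).
Extract: c[3]=1 c[5]=0 c[6]=1 c[7]=1 c[9]=1 c[10]=1 c[11]=0 c[12]=0 c[13]=0 c[14]=0 c[15]=0
Data = 10111100000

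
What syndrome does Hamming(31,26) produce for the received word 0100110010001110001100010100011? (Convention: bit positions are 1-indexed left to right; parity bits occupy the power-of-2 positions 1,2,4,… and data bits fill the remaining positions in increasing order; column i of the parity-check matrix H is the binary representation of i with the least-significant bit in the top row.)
Syndrome s = H · r^T (mod 2), r = 0100110010001110001100010100011:
  s[0] = (1010101010101010101010101010101)·(0100110010001110001100010100011) mod 2 = 0+0+0+0+1+0+0+0+1+0+0+0+1+0+1+0+0+0+1+0+0+0+0+0+0+0+0+0+0+0+1 mod 2 = 0
  s[1] = (0110011001100110011001100110011)·(0100110010001110001100010100011) mod 2 = 0+1+0+0+0+1+0+0+0+0+0+0+0+1+1+0+0+0+1+0+0+0+0+0+0+1+0+0+0+1+1 mod 2 = 0
  s[2] = (0001111000011110000111100001111)·(0100110010001110001100010100011) mod 2 = 0+0+0+0+1+1+0+0+0+0+0+0+1+1+1+0+0+0+0+1+0+0+0+0+0+0+0+0+0+1+1 mod 2 = 0
  s[3] = (0000000111111110000000011111111)·(0100110010001110001100010100011) mod 2 = 0+0+0+0+0+0+0+0+1+0+0+0+1+1+1+0+0+0+0+0+0+0+0+1+0+1+0+0+0+1+1 mod 2 = 0
  s[4] = (0000000000000001111111111111111)·(0100110010001110001100010100011) mod 2 = 0+0+0+0+0+0+0+0+0+0+0+0+0+0+0+0+0+0+1+1+0+0+0+1+0+1+0+0+0+1+1 mod 2 = 0
Syndrome = 00000
s = 0: no error detected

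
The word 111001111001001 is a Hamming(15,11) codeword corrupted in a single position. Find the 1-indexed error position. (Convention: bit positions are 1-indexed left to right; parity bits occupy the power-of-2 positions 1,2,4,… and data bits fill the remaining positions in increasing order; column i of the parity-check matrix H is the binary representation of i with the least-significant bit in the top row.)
Syndrome s = H · r^T (mod 2), r = 111001111001001:
  s[0] = (101010101010101)·(111001111001001) mod 2 = 1+0+1+0+0+0+1+0+1+0+0+0+0+0+1 mod 2 = 1
  s[1] = (011001100110011)·(111001111001001) mod 2 = 0+1+1+0+0+1+1+0+0+0+0+0+0+0+1 mod 2 = 1
  s[2] = (000111100001111)·(111001111001001) mod 2 = 0+0+0+0+0+1+1+0+0+0+0+1+0+0+1 mod 2 = 0
  s[3] = (000000011111111)·(111001111001001) mod 2 = 0+0+0+0+0+0+0+1+1+0+0+1+0+0+1 mod 2 = 0
Syndrome = 1100
Column i of H is the binary representation of i, so the syndrome is the binary index of the flipped bit.
Read s = 1100 with s[0] as LSB: 1·2^0 + 1·2^1 + 0·2^2 + 0·2^3 = 3.
Error is at bit position 3.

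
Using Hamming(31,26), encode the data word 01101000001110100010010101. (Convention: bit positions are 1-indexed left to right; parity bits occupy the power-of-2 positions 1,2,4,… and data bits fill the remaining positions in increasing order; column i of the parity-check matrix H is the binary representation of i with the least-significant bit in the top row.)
Codeword c = d · G (mod 2), d = 01101000001110100010010101:
  c[0] = d·G[:,0] = (01101000001110100010010101)·(11011010101101010101010101) mod 2 = 0+1+0+0+1+0+0+0+0+0+1+1+0+0+0+0+0+0+0+0+0+1+0+1+0+1 mod 2 = 1
  c[1] = d·G[:,1] = (01101000001110100010010101)·(10110110011011001100110011) mod 2 = 0+0+1+0+0+0+0+0+0+0+1+0+1+0+0+0+0+0+0+0+0+1+0+0+0+1 mod 2 = 1
  c[2] = d·G[:,2] = (01101000001110100010010101)·(10000000000000000000000000) mod 2 = 0+0+0+0+0+0+0+0+0+0+0+0+0+0+0+0+0+0+0+0+0+0+0+0+0+0 mod 2 = 0
  c[3] = d·G[:,3] = (01101000001110100010010101)·(01110001111000111100001111) mod 2 = 0+1+1+0+0+0+0+0+0+0+1+0+0+0+1+0+0+0+0+0+0+0+0+1+0+1 mod 2 = 0
  c[4] = d·G[:,4] = (01101000001110100010010101)·(01000000000000000000000000) mod 2 = 0+1+0+0+0+0+0+0+0+0+0+0+0+0+0+0+0+0+0+0+0+0+0+0+0+0 mod 2 = 1
  c[5] = d·G[:,5] = (01101000001110100010010101)·(00100000000000000000000000) mod 2 = 0+0+1+0+0+0+0+0+0+0+0+0+0+0+0+0+0+0+0+0+0+0+0+0+0+0 mod 2 = 1
  c[6] = d·G[:,6] = (01101000001110100010010101)·(00010000000000000000000000) mod 2 = 0+0+0+0+0+0+0+0+0+0+0+0+0+0+0+0+0+0+0+0+0+0+0+0+0+0 mod 2 = 0
  c[7] = d·G[:,7] = (01101000001110100010010101)·(00001111111000000011111111) mod 2 = 0+0+0+0+1+0+0+0+0+0+1+0+0+0+0+0+0+0+1+0+0+1+0+1+0+1 mod 2 = 0
  c[8] = d·G[:,8] = (01101000001110100010010101)·(00001000000000000000000000) mod 2 = 0+0+0+0+1+0+0+0+0+0+0+0+0+0+0+0+0+0+0+0+0+0+0+0+0+0 mod 2 = 1
  c[9] = d·G[:,9] = (01101000001110100010010101)·(00000100000000000000000000) mod 2 = 0+0+0+0+0+0+0+0+0+0+0+0+0+0+0+0+0+0+0+0+0+0+0+0+0+0 mod 2 = 0
  c[10] = d·G[:,10] = (01101000001110100010010101)·(00000010000000000000000000) mod 2 = 0+0+0+0+0+0+0+0+0+0+0+0+0+0+0+0+0+0+0+0+0+0+0+0+0+0 mod 2 = 0
  c[11] = d·G[:,11] = (01101000001110100010010101)·(00000001000000000000000000) mod 2 = 0+0+0+0+0+0+0+0+0+0+0+0+0+0+0+0+0+0+0+0+0+0+0+0+0+0 mod 2 = 0
  c[12] = d·G[:,12] = (01101000001110100010010101)·(00000000100000000000000000) mod 2 = 0+0+0+0+0+0+0+0+0+0+0+0+0+0+0+0+0+0+0+0+0+0+0+0+0+0 mod 2 = 0
  c[13] = d·G[:,13] = (01101000001110100010010101)·(00000000010000000000000000) mod 2 = 0+0+0+0+0+0+0+0+0+0+0+0+0+0+0+0+0+0+0+0+0+0+0+0+0+0 mod 2 = 0
  c[14] = d·G[:,14] = (01101000001110100010010101)·(00000000001000000000000000) mod 2 = 0+0+0+0+0+0+0+0+0+0+1+0+0+0+0+0+0+0+0+0+0+0+0+0+0+0 mod 2 = 1
  c[15] = d·G[:,15] = (01101000001110100010010101)·(00000000000111111111111111) mod 2 = 0+0+0+0+0+0+0+0+0+0+0+1+1+0+1+0+0+0+1+0+0+1+0+1+0+1 mod 2 = 1
  c[16] = d·G[:,16] = (01101000001110100010010101)·(00000000000100000000000000) mod 2 = 0+0+0+0+0+0+0+0+0+0+0+1+0+0+0+0+0+0+0+0+0+0+0+0+0+0 mod 2 = 1
  c[17] = d·G[:,17] = (01101000001110100010010101)·(00000000000010000000000000) mod 2 = 0+0+0+0+0+0+0+0+0+0+0+0+1+0+0+0+0+0+0+0+0+0+0+0+0+0 mod 2 = 1
  c[18] = d·G[:,18] = (01101000001110100010010101)·(00000000000001000000000000) mod 2 = 0+0+0+0+0+0+0+0+0+0+0+0+0+0+0+0+0+0+0+0+0+0+0+0+0+0 mod 2 = 0
  c[19] = d·G[:,19] = (01101000001110100010010101)·(00000000000000100000000000) mod 2 = 0+0+0+0+0+0+0+0+0+0+0+0+0+0+1+0+0+0+0+0+0+0+0+0+0+0 mod 2 = 1
  c[20] = d·G[:,20] = (01101000001110100010010101)·(00000000000000010000000000) mod 2 = 0+0+0+0+0+0+0+0+0+0+0+0+0+0+0+0+0+0+0+0+0+0+0+0+0+0 mod 2 = 0
  c[21] = d·G[:,21] = (01101000001110100010010101)·(00000000000000001000000000) mod 2 = 0+0+0+0+0+0+0+0+0+0+0+0+0+0+0+0+0+0+0+0+0+0+0+0+0+0 mod 2 = 0
  c[22] = d·G[:,22] = (01101000001110100010010101)·(00000000000000000100000000) mod 2 = 0+0+0+0+0+0+0+0+0+0+0+0+0+0+0+0+0+0+0+0+0+0+0+0+0+0 mod 2 = 0
  c[23] = d·G[:,23] = (01101000001110100010010101)·(00000000000000000010000000) mod 2 = 0+0+0+0+0+0+0+0+0+0+0+0+0+0+0+0+0+0+1+0+0+0+0+0+0+0 mod 2 = 1
  c[24] = d·G[:,24] = (01101000001110100010010101)·(00000000000000000001000000) mod 2 = 0+0+0+0+0+0+0+0+0+0+0+0+0+0+0+0+0+0+0+0+0+0+0+0+0+0 mod 2 = 0
  c[25] = d·G[:,25] = (01101000001110100010010101)·(00000000000000000000100000) mod 2 = 0+0+0+0+0+0+0+0+0+0+0+0+0+0+0+0+0+0+0+0+0+0+0+0+0+0 mod 2 = 0
  c[26] = d·G[:,26] = (01101000001110100010010101)·(00000000000000000000010000) mod 2 = 0+0+0+0+0+0+0+0+0+0+0+0+0+0+0+0+0+0+0+0+0+1+0+0+0+0 mod 2 = 1
  c[27] = d·G[:,27] = (01101000001110100010010101)·(00000000000000000000001000) mod 2 = 0+0+0+0+0+0+0+0+0+0+0+0+0+0+0+0+0+0+0+0+0+0+0+0+0+0 mod 2 = 0
  c[28] = d·G[:,28] = (01101000001110100010010101)·(00000000000000000000000100) mod 2 = 0+0+0+0+0+0+0+0+0+0+0+0+0+0+0+0+0+0+0+0+0+0+0+1+0+0 mod 2 = 1
  c[29] = d·G[:,29] = (01101000001110100010010101)·(00000000000000000000000010) mod 2 = 0+0+0+0+0+0+0+0+0+0+0+0+0+0+0+0+0+0+0+0+0+0+0+0+0+0 mod 2 = 0
  c[30] = d·G[:,30] = (01101000001110100010010101)·(00000000000000000000000001) mod 2 = 0+0+0+0+0+0+0+0+0+0+0+0+0+0+0+0+0+0+0+0+0+0+0+0+0+1 mod 2 = 1
Codeword = 1100110010000011110100010010101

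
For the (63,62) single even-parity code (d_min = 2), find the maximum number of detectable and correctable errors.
Detection only: up to d_min − 1 = 1 errors.
Correction: up to ⌊(d_min − 1)/2⌋ = ⌊1/2⌋ = 0 errors.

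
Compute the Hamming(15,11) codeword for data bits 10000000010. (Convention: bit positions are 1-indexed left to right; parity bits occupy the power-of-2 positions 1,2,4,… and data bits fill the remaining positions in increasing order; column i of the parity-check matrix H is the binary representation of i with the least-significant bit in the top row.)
Codeword c = d · G (mod 2), d = 10000000010:
  c[0] = d·G[:,0] = (10000000010)·(11011010101) mod 2 = 1+0+0+0+0+0+0+0+0+0+0 mod 2 = 1
  c[1] = d·G[:,1] = (10000000010)·(10110110011) mod 2 = 1+0+0+0+0+0+0+0+0+1+0 mod 2 = 0
  c[2] = d·G[:,2] = (10000000010)·(10000000000) mod 2 = 1+0+0+0+0+0+0+0+0+0+0 mod 2 = 1
  c[3] = d·G[:,3] = (10000000010)·(01110001111) mod 2 = 0+0+0+0+0+0+0+0+0+1+0 mod 2 = 1
  c[4] = d·G[:,4] = (10000000010)·(01000000000) mod 2 = 0+0+0+0+0+0+0+0+0+0+0 mod 2 = 0
  c[5] = d·G[:,5] = (10000000010)·(00100000000) mod 2 = 0+0+0+0+0+0+0+0+0+0+0 mod 2 = 0
  c[6] = d·G[:,6] = (10000000010)·(00010000000) mod 2 = 0+0+0+0+0+0+0+0+0+0+0 mod 2 = 0
  c[7] = d·G[:,7] = (10000000010)·(00001111111) mod 2 = 0+0+0+0+0+0+0+0+0+1+0 mod 2 = 1
  c[8] = d·G[:,8] = (10000000010)·(00001000000) mod 2 = 0+0+0+0+0+0+0+0+0+0+0 mod 2 = 0
  c[9] = d·G[:,9] = (10000000010)·(00000100000) mod 2 = 0+0+0+0+0+0+0+0+0+0+0 mod 2 = 0
  c[10] = d·G[:,10] = (10000000010)·(00000010000) mod 2 = 0+0+0+0+0+0+0+0+0+0+0 mod 2 = 0
  c[11] = d·G[:,11] = (10000000010)·(00000001000) mod 2 = 0+0+0+0+0+0+0+0+0+0+0 mod 2 = 0
  c[12] = d·G[:,12] = (10000000010)·(00000000100) mod 2 = 0+0+0+0+0+0+0+0+0+0+0 mod 2 = 0
  c[13] = d·G[:,13] = (10000000010)·(00000000010) mod 2 = 0+0+0+0+0+0+0+0+0+1+0 mod 2 = 1
  c[14] = d·G[:,14] = (10000000010)·(00000000001) mod 2 = 0+0+0+0+0+0+0+0+0+0+0 mod 2 = 0
Codeword = 101100010000010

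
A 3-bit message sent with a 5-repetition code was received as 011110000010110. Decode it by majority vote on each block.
Split into 5-bit blocks and majority-vote each:
  block 1 = 01111: 4 ones, 1 zeros → 1
  block 2 = 00000: 0 ones, 5 zeros → 0
  block 3 = 10110: 3 ones, 2 zeros → 1
Decoded = 101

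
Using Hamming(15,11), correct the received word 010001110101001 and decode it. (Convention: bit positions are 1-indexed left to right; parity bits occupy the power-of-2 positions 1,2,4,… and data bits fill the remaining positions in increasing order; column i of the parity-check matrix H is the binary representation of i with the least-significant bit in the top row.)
Syndrome s = H · r^T (mod 2), r = 010001110101001:
  s[0] = (101010101010101)·(010001110101001) mod 2 = 0+0+0+0+0+0+1+0+0+0+0+0+0+0+1 mod 2 = 0
  s[1] = (011001100110011)·(010001110101001) mod 2 = 0+1+0+0+0+1+1+0+0+1+0+0+0+0+1 mod 2 = 1
  s[2] = (000111100001111)·(010001110101001) mod 2 = 0+0+0+0+0+1+1+0+0+0+0+1+0+0+1 mod 2 = 0
  s[3] = (000000011111111)·(010001110101001) mod 2 = 0+0+0+0+0+0+0+1+0+1+0+1+0+0+1 mod 2 = 0
Syndrome = 0100
Column 2 of H equals this syndrome → error at bit 2 (1-indexed).
Flip bit 2: 010001110101001 → 000001110101001
Extract data bits at positions {3,5,6,7,9,10,11,12,13,14,15}: 00110101001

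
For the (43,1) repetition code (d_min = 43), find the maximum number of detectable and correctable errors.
Detection only: up to d_min − 1 = 42 errors.
Correction: up to ⌊(d_min − 1)/2⌋ = ⌊42/2⌋ = 21 errors.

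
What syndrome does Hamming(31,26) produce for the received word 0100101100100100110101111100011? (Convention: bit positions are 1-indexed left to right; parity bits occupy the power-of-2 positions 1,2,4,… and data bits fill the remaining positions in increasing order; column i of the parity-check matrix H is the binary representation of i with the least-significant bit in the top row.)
Syndrome s = H · r^T (mod 2), r = 0100101100100100110101111100011:
  s[0] = (1010101010101010101010101010101)·(0100101100100100110101111100011) mod 2 = 0+0+0+0+1+0+1+0+0+0+1+0+0+0+0+0+1+0+0+0+0+0+1+0+1+0+0+0+0+0+1 mod 2 = 1
  s[1] = (0110011001100110011001100110011)·(0100101100100100110101111100011) mod 2 = 0+1+0+0+0+0+1+0+0+0+1+0+0+1+0+0+0+1+0+0+0+1+1+0+0+1+0+0+0+1+1 mod 2 = 0
  s[2] = (0001111000011110000111100001111)·(0100101100100100110101111100011) mod 2 = 0+0+0+0+1+0+1+0+0+0+0+0+0+1+0+0+0+0+0+1+0+1+1+0+0+0+0+0+0+1+1 mod 2 = 0
  s[3] = (0000000111111110000000011111111)·(0100101100100100110101111100011) mod 2 = 0+0+0+0+0+0+0+1+0+0+1+0+0+1+0+0+0+0+0+0+0+0+0+1+1+1+0+0+0+1+1 mod 2 = 0
  s[4] = (0000000000000001111111111111111)·(0100101100100100110101111100011) mod 2 = 0+0+0+0+0+0+0+0+0+0+0+0+0+0+0+0+1+1+0+1+0+1+1+1+1+1+0+0+0+1+1 mod 2 = 0
Syndrome = 10000
Non-zero syndrome: error at position 1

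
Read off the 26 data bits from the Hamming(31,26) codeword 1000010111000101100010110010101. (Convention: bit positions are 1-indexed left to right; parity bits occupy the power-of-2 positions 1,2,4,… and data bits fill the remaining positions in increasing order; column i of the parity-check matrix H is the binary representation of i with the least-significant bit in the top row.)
Parity bits occupy power-of-2 positions; data bits are at positions {3,5,6,7,9,10,11,12,13,14,15,17,18,19,20,21,22,23,24,25,26,27,28,29,30,31} (1-indexed).
Extract: c[3]=0 c[5]=0 c[6]=1 c[7]=0 c[9]=1 c[10]=1 c[11]=0 c[12]=0 c[13]=0 c[14]=1 c[15]=0 c[17]=1 c[18]=0 c[19]=0 c[20]=0 c[21]=1 c[22]=0 c[23]=1 c[24]=1 c[25]=0 c[26]=0 c[27]=1 c[28]=0 c[29]=1 c[30]=0 c[31]=1
Data = 00101100010100010110010101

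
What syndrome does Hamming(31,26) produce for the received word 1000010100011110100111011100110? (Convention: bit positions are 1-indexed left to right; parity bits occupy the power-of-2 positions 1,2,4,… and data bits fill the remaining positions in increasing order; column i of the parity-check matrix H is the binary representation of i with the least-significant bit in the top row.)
Syndrome s = H · r^T (mod 2), r = 1000010100011110100111011100110:
  s[0] = (1010101010101010101010101010101)·(1000010100011110100111011100110) mod 2 = 1+0+0+0+0+0+0+0+0+0+0+0+1+0+1+0+1+0+0+0+1+0+0+0+1+0+0+0+1+0+0 mod 2 = 1
  s[1] = (0110011001100110011001100110011)·(1000010100011110100111011100110) mod 2 = 0+0+0+0+0+1+0+0+0+0+0+0+0+1+1+0+0+0+0+0+0+1+0+0+0+1+0+0+0+1+0 mod 2 = 0
  s[2] = (0001111000011110000111100001111)·(1000010100011110100111011100110) mod 2 = 0+0+0+0+0+1+0+0+0+0+0+1+1+1+1+0+0+0+0+1+1+1+0+0+0+0+0+0+1+1+0 mod 2 = 0
  s[3] = (0000000111111110000000011111111)·(1000010100011110100111011100110) mod 2 = 0+0+0+0+0+0+0+1+0+0+0+1+1+1+1+0+0+0+0+0+0+0+0+1+1+1+0+0+1+1+0 mod 2 = 0
  s[4] = (0000000000000001111111111111111)·(1000010100011110100111011100110) mod 2 = 0+0+0+0+0+0+0+0+0+0+0+0+0+0+0+0+1+0+0+1+1+1+0+1+1+1+0+0+1+1+0 mod 2 = 1
Syndrome = 10001
Non-zero syndrome: error at position 17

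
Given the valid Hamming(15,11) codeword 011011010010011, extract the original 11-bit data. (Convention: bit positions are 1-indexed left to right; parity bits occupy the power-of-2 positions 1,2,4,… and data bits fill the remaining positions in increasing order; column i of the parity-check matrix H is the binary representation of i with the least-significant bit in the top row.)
Parity bits occupy power-of-2 positions; data bits are at positions {3,5,6,7,9,10,11,12,13,14,15} (1-indexed).
Extract: c[3]=1 c[5]=1 c[6]=1 c[7]=0 c[9]=0 c[10]=0 c[11]=1 c[12]=0 c[13]=0 c[14]=1 c[15]=1
Data = 11100010011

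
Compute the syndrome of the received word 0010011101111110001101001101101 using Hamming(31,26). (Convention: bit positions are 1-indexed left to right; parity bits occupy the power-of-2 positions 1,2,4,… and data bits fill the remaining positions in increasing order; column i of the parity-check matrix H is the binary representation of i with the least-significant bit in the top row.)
Syndrome s = H · r^T (mod 2), r = 0010011101111110001101001101101:
  s[0] = (1010101010101010101010101010101)·(0010011101111110001101001101101) mod 2 = 0+0+1+0+0+0+1+0+0+0+1+0+1+0+1+0+0+0+1+0+0+0+0+0+1+0+0+0+1+0+1 mod 2 = 1
  s[1] = (0110011001100110011001100110011)·(0010011101111110001101001101101) mod 2 = 0+0+1+0+0+1+1+0+0+1+1+0+0+1+1+0+0+0+1+0+0+1+0+0+0+1+0+0+0+0+1 mod 2 = 1
  s[2] = (0001111000011110000111100001111)·(0010011101111110001101001101101) mod 2 = 0+0+0+0+0+1+1+0+0+0+0+1+1+1+1+0+0+0+0+1+0+1+0+0+0+0+0+1+1+0+1 mod 2 = 1
  s[3] = (0000000111111110000000011111111)·(0010011101111110001101001101101) mod 2 = 0+0+0+0+0+0+0+1+0+1+1+1+1+1+1+0+0+0+0+0+0+0+0+0+1+1+0+1+1+0+1 mod 2 = 0
  s[4] = (0000000000000001111111111111111)·(0010011101111110001101001101101) mod 2 = 0+0+0+0+0+0+0+0+0+0+0+0+0+0+0+0+0+0+1+1+0+1+0+0+1+1+0+1+1+0+1 mod 2 = 0
Syndrome = 11100
Non-zero syndrome: error at position 7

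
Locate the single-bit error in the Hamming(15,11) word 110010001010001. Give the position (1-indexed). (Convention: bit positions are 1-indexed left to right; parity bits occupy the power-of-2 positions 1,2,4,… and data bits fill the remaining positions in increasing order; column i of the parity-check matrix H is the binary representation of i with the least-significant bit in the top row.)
Syndrome s = H · r^T (mod 2), r = 110010001010001:
  s[0] = (101010101010101)·(110010001010001) mod 2 = 1+0+0+0+1+0+0+0+1+0+1+0+0+0+1 mod 2 = 1
  s[1] = (011001100110011)·(110010001010001) mod 2 = 0+1+0+0+0+0+0+0+0+0+1+0+0+0+1 mod 2 = 1
  s[2] = (000111100001111)·(110010001010001) mod 2 = 0+0+0+0+1+0+0+0+0+0+0+0+0+0+1 mod 2 = 0
  s[3] = (000000011111111)·(110010001010001) mod 2 = 0+0+0+0+0+0+0+0+1+0+1+0+0+0+1 mod 2 = 1
Syndrome = 1101
Column i of H is the binary representation of i, so the syndrome is the binary index of the flipped bit.
Read s = 1101 with s[0] as LSB: 1·2^0 + 1·2^1 + 0·2^2 + 1·2^3 = 11.
Error is at bit position 11.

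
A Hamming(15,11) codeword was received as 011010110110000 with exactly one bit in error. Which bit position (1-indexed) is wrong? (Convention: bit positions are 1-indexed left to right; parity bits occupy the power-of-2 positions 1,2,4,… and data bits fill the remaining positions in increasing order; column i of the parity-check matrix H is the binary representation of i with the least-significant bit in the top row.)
Syndrome s = H · r^T (mod 2), r = 011010110110000:
  s[0] = (101010101010101)·(011010110110000) mod 2 = 0+0+1+0+1+0+1+0+0+0+1+0+0+0+0 mod 2 = 0
  s[1] = (011001100110011)·(011010110110000) mod 2 = 0+1+1+0+0+0+1+0+0+1+1+0+0+0+0 mod 2 = 1
  s[2] = (000111100001111)·(011010110110000) mod 2 = 0+0+0+0+1+0+1+0+0+0+0+0+0+0+0 mod 2 = 0
  s[3] = (000000011111111)·(011010110110000) mod 2 = 0+0+0+0+0+0+0+1+0+1+1+0+0+0+0 mod 2 = 1
Syndrome = 0101
Column i of H is the binary representation of i, so the syndrome is the binary index of the flipped bit.
Read s = 0101 with s[0] as LSB: 0·2^0 + 1·2^1 + 0·2^2 + 1·2^3 = 10.
Error is at bit position 10.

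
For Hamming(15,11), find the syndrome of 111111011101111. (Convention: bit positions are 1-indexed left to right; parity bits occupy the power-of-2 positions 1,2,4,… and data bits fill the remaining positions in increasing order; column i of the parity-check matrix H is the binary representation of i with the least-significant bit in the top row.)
Syndrome s = H · r^T (mod 2), r = 111111011101111:
  s[0] = (101010101010101)·(111111011101111) mod 2 = 1+0+1+0+1+0+0+0+1+0+0+0+1+0+1 mod 2 = 0
  s[1] = (011001100110011)·(111111011101111) mod 2 = 0+1+1+0+0+1+0+0+0+1+0+0+0+1+1 mod 2 = 0
  s[2] = (000111100001111)·(111111011101111) mod 2 = 0+0+0+1+1+1+0+0+0+0+0+1+1+1+1 mod 2 = 1
  s[3] = (000000011111111)·(111111011101111) mod 2 = 0+0+0+0+0+0+0+1+1+1+0+1+1+1+1 mod 2 = 1
Syndrome = 0011
Non-zero syndrome: error at position 12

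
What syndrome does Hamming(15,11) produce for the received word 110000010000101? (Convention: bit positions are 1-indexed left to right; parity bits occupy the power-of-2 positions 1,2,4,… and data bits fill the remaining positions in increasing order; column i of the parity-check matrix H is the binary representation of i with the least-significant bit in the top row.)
Syndrome s = H · r^T (mod 2), r = 110000010000101:
  s[0] = (101010101010101)·(110000010000101) mod 2 = 1+0+0+0+0+0+0+0+0+0+0+0+1+0+1 mod 2 = 1
  s[1] = (011001100110011)·(110000010000101) mod 2 = 0+1+0+0+0+0+0+0+0+0+0+0+0+0+1 mod 2 = 0
  s[2] = (000111100001111)·(110000010000101) mod 2 = 0+0+0+0+0+0+0+0+0+0+0+0+1+0+1 mod 2 = 0
  s[3] = (000000011111111)·(110000010000101) mod 2 = 0+0+0+0+0+0+0+1+0+0+0+0+1+0+1 mod 2 = 1
Syndrome = 1001
Non-zero syndrome: error at position 9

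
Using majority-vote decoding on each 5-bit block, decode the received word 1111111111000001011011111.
Split into 5-bit blocks and majority-vote each:
  block 1 = 11111: 5 ones, 0 zeros → 1
  block 2 = 11111: 5 ones, 0 zeros → 1
  block 3 = 00000: 0 ones, 5 zeros → 0
  block 4 = 10110: 3 ones, 2 zeros → 1
  block 5 = 11111: 5 ones, 0 zeros → 1
Decoded = 11011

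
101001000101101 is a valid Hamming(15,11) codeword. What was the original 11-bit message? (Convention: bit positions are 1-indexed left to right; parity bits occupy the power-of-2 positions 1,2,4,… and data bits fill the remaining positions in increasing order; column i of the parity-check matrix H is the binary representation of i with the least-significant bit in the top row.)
Parity bits occupy power-of-2 positions; data bits are at positions {3,5,6,7,9,10,11,12,13,14,15} (1-indexed).
Extract: c[3]=1 c[5]=0 c[6]=1 c[7]=0 c[9]=0 c[10]=1 c[11]=0 c[12]=1 c[13]=1 c[14]=0 c[15]=1
Data = 10100101101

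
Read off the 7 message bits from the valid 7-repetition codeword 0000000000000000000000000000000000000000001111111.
Split into 7-bit blocks: 0000000 0000000 0000000 0000000 0000000 0000000 1111111
Data = 0000001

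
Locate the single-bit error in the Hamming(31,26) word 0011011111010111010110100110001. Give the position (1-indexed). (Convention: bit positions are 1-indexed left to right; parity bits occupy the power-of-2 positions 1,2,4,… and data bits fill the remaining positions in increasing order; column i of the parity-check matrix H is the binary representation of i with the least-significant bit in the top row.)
Syndrome s = H · r^T (mod 2), r = 0011011111010111010110100110001:
  s[0] = (1010101010101010101010101010101)·(0011011111010111010110100110001) mod 2 = 0+0+1+0+0+0+1+0+1+0+0+0+0+0+1+0+0+0+0+0+1+0+1+0+0+0+1+0+0+0+1 mod 2 = 0
  s[1] = (0110011001100110011001100110011)·(0011011111010111010110100110001) mod 2 = 0+0+1+0+0+1+1+0+0+1+0+0+0+1+1+0+0+1+0+0+0+0+1+0+0+1+1+0+0+0+1 mod 2 = 1
  s[2] = (0001111000011110000111100001111)·(0011011111010111010110100110001) mod 2 = 0+0+0+1+0+1+1+0+0+0+0+1+0+1+1+0+0+0+0+1+1+0+1+0+0+0+0+0+0+0+1 mod 2 = 0
  s[3] = (0000000111111110000000011111111)·(0011011111010111010110100110001) mod 2 = 0+0+0+0+0+0+0+1+1+1+0+1+0+1+1+0+0+0+0+0+0+0+0+0+0+1+1+0+0+0+1 mod 2 = 1
  s[4] = (0000000000000001111111111111111)·(0011011111010111010110100110001) mod 2 = 0+0+0+0+0+0+0+0+0+0+0+0+0+0+0+1+0+1+0+1+1+0+1+0+0+1+1+0+0+0+1 mod 2 = 0
Syndrome = 01010
Column i of H is the binary representation of i, so the syndrome is the binary index of the flipped bit.
Read s = 01010 with s[0] as LSB: 0·2^0 + 1·2^1 + 0·2^2 + 1·2^3 + 0·2^4 = 10.
Error is at bit position 10.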